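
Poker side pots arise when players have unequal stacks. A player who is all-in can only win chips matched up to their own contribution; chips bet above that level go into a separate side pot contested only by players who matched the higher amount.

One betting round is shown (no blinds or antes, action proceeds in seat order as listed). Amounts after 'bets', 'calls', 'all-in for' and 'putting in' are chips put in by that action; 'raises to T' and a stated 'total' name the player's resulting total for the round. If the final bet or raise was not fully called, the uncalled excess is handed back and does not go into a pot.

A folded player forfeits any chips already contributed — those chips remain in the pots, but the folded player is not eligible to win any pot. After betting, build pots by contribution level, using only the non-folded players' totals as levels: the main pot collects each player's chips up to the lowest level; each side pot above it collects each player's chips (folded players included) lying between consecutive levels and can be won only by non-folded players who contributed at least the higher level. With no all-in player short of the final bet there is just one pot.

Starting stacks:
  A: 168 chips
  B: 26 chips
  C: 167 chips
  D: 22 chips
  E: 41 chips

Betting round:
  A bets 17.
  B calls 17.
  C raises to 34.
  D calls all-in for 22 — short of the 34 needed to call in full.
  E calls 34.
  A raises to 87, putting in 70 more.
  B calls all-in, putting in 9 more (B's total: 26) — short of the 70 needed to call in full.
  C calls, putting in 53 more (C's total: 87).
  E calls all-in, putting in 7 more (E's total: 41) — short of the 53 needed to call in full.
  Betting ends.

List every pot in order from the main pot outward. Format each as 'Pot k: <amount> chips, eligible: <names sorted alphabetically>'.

Contributions: A=87, B=26, C=87, D=22, E=41
Pot levels (distinct totals of non-folded players): 22, 26, 41, 87
Layer 1-22: 22 each from A, B, C, D, E = 22*5 = 110 chips; eligible A, B, C, D, E
Layer 23-26: 4 each from A, B, C, E = 4*4 = 16 chips; eligible A, B, C, E
Layer 27-41: 15 each from A, C, E = 15*3 = 45 chips; eligible A, C, E
Layer 42-87: 46 each from A, C = 46*2 = 92 chips; eligible A, C

Pot 1: 110 chips, eligible: A, B, C, D, E
Pot 2: 16 chips, eligible: A, B, C, E
Pot 3: 45 chips, eligible: A, C, E
Pot 4: 92 chips, eligible: A, C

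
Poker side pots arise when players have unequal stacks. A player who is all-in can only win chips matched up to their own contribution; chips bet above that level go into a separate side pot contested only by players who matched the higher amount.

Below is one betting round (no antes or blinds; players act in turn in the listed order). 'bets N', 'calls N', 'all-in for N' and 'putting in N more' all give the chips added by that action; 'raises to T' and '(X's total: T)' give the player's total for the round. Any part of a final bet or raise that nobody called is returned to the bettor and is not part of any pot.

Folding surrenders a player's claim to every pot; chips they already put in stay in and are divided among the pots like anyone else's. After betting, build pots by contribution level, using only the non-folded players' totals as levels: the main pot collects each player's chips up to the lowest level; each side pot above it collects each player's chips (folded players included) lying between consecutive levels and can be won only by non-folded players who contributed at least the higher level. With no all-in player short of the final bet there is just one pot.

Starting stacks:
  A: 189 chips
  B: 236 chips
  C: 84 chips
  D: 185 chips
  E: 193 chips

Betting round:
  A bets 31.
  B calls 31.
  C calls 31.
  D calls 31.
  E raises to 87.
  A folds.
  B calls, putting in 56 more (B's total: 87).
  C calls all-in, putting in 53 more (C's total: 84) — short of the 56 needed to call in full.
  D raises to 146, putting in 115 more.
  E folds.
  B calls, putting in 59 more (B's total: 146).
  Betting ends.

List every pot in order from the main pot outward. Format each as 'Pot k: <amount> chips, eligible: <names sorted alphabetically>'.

Pot 1: 367 chips, eligible: B, C, D
Pot 2: 127 chips, eligible: B, D

Derivation:
Contributions: A=31, B=146, C=84, D=146, E=87
Folded: A, E
Pot levels (distinct totals of non-folded players): 84, 146
Layer 1-84: A 31 + B 84 + C 84 + D 84 + E 84 = 367 chips; eligible B, C, D
Layer 85-146: B 62 + D 62 + E 3 = 127 chips; eligible B, D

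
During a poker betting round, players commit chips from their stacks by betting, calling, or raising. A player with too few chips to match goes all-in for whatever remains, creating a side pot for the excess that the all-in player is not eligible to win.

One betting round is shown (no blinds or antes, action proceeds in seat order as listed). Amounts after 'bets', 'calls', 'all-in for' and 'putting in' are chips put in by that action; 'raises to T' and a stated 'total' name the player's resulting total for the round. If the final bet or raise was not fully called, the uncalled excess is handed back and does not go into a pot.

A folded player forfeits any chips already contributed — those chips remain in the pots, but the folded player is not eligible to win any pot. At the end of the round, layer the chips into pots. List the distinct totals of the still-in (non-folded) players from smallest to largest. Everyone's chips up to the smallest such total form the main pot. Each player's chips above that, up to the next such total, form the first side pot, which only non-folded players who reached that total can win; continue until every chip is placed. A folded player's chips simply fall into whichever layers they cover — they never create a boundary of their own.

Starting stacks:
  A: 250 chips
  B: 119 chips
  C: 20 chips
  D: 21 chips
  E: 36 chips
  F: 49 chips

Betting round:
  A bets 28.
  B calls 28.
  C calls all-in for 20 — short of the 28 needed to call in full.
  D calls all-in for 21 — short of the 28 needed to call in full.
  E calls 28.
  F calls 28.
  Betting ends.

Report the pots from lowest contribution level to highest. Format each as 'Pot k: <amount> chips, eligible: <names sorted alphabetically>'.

Contributions: A=28, B=28, C=20, D=21, E=28, F=28
Pot levels (distinct totals of non-folded players): 20, 21, 28
Layer 1-20: 20 each from A, B, C, D, E, F = 20*6 = 120 chips; eligible A, B, C, D, E, F
Layer 21-21: 1 each from A, B, D, E, F = 1*5 = 5 chips; eligible A, B, D, E, F
Layer 22-28: 7 each from A, B, E, F = 7*4 = 28 chips; eligible A, B, E, F

Pot 1: 120 chips, eligible: A, B, C, D, E, F
Pot 2: 5 chips, eligible: A, B, D, E, F
Pot 3: 28 chips, eligible: A, B, E, F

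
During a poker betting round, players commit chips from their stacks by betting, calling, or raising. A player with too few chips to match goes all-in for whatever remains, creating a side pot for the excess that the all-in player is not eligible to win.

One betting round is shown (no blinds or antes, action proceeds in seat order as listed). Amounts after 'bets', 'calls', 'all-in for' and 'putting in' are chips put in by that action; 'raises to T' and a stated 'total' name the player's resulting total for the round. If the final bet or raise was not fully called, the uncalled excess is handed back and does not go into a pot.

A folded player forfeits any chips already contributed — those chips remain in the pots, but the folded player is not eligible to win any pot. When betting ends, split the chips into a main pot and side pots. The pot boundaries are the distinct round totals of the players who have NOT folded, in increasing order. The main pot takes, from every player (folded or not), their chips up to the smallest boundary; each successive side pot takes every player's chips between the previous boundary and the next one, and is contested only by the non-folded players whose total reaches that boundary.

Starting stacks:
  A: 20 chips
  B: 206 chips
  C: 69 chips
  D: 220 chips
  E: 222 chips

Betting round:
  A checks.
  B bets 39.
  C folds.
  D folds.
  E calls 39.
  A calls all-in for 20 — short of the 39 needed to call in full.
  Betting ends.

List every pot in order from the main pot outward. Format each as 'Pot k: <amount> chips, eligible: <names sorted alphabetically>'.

Contributions: A=20, B=39, E=39
Folded: C, D
Pot levels (distinct totals of non-folded players): 20, 39
Layer 1-20: 20 each from A, B, E = 20*3 = 60 chips; eligible A, B, E
Layer 21-39: 19 each from B, E = 19*2 = 38 chips; eligible B, E

Pot 1: 60 chips, eligible: A, B, E
Pot 2: 38 chips, eligible: B, E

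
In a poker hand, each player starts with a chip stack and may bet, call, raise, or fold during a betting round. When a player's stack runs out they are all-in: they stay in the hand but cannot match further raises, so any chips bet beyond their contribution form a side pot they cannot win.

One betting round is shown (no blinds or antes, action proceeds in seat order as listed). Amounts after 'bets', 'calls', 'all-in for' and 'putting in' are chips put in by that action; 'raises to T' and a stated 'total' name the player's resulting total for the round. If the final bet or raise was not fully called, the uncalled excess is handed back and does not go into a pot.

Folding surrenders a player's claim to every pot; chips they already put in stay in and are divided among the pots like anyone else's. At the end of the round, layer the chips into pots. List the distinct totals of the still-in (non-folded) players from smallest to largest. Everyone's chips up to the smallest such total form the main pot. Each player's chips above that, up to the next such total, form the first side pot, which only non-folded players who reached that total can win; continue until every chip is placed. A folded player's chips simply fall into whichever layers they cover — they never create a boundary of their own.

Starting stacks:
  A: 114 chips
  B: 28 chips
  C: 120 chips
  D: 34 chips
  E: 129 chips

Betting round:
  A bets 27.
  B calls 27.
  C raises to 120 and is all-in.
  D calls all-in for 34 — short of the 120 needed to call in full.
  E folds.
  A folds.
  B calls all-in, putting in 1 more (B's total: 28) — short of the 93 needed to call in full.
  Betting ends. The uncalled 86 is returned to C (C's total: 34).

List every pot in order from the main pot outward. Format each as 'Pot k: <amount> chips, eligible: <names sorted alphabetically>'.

Pot 1: 111 chips, eligible: B, C, D
Pot 2: 12 chips, eligible: C, D

Derivation:
Contributions (after 86 returned to C): A=27, B=28, C=34, D=34
Folded: A, E
Pot levels (distinct totals of non-folded players): 28, 34
Layer 1-28: A 27 + B 28 + C 28 + D 28 = 111 chips; eligible B, C, D
Layer 29-34: 6 each from C, D = 6*2 = 12 chips; eligible C, D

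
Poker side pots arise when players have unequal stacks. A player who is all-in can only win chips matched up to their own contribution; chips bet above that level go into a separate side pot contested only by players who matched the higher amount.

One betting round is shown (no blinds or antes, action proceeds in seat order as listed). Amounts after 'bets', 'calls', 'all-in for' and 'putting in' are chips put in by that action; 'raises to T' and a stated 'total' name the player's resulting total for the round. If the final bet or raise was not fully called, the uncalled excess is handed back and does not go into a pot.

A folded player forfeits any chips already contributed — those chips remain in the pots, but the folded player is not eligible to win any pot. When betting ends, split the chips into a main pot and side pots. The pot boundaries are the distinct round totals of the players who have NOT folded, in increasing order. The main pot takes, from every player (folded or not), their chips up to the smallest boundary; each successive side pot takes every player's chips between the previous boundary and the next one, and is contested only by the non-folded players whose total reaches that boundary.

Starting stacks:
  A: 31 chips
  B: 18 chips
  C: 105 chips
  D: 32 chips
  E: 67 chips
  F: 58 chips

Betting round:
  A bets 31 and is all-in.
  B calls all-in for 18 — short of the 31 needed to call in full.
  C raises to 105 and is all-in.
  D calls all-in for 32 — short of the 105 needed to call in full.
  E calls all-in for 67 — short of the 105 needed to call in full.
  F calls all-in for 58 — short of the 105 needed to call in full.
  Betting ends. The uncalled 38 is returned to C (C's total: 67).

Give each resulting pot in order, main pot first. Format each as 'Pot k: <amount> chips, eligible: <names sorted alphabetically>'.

Contributions (after 38 returned to C): A=31, B=18, C=67, D=32, E=67, F=58
Pot levels (distinct totals of non-folded players): 18, 31, 32, 58, 67
Layer 1-18: 18 each from A, B, C, D, E, F = 18*6 = 108 chips; eligible A, B, C, D, E, F
Layer 19-31: 13 each from A, C, D, E, F = 13*5 = 65 chips; eligible A, C, D, E, F
Layer 32-32: 1 each from C, D, E, F = 1*4 = 4 chips; eligible C, D, E, F
Layer 33-58: 26 each from C, E, F = 26*3 = 78 chips; eligible C, E, F
Layer 59-67: 9 each from C, E = 9*2 = 18 chips; eligible C, E

Pot 1: 108 chips, eligible: A, B, C, D, E, F
Pot 2: 65 chips, eligible: A, C, D, E, F
Pot 3: 4 chips, eligible: C, D, E, F
Pot 4: 78 chips, eligible: C, E, F
Pot 5: 18 chips, eligible: C, E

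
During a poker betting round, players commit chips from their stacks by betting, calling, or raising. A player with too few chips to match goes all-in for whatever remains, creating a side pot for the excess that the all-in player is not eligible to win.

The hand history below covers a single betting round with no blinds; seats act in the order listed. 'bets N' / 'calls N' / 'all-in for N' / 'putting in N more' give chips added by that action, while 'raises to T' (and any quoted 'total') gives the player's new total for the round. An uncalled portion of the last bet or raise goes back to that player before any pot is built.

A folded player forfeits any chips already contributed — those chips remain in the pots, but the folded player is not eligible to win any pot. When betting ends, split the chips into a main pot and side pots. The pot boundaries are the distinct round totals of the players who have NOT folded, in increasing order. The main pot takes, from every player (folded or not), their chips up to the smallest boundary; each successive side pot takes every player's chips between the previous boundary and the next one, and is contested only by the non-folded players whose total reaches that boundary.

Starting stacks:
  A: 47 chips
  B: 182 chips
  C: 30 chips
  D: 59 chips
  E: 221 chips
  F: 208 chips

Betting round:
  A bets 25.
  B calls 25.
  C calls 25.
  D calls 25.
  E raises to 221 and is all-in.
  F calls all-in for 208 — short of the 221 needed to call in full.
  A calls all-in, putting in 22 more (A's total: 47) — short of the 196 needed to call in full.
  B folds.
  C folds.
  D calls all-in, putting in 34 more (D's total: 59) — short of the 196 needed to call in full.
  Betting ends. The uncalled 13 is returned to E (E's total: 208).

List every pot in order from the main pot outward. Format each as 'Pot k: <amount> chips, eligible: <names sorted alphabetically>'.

Contributions (after 13 returned to E): A=47, B=25, C=25, D=59, E=208, F=208
Folded: B, C
Pot levels (distinct totals of non-folded players): 47, 59, 208
Layer 1-47: A 47 + B 25 + C 25 + D 47 + E 47 + F 47 = 238 chips; eligible A, D, E, F
Layer 48-59: 12 each from D, E, F = 12*3 = 36 chips; eligible D, E, F
Layer 60-208: 149 each from E, F = 149*2 = 298 chips; eligible E, F

Pot 1: 238 chips, eligible: A, D, E, F
Pot 2: 36 chips, eligible: D, E, F
Pot 3: 298 chips, eligible: E, F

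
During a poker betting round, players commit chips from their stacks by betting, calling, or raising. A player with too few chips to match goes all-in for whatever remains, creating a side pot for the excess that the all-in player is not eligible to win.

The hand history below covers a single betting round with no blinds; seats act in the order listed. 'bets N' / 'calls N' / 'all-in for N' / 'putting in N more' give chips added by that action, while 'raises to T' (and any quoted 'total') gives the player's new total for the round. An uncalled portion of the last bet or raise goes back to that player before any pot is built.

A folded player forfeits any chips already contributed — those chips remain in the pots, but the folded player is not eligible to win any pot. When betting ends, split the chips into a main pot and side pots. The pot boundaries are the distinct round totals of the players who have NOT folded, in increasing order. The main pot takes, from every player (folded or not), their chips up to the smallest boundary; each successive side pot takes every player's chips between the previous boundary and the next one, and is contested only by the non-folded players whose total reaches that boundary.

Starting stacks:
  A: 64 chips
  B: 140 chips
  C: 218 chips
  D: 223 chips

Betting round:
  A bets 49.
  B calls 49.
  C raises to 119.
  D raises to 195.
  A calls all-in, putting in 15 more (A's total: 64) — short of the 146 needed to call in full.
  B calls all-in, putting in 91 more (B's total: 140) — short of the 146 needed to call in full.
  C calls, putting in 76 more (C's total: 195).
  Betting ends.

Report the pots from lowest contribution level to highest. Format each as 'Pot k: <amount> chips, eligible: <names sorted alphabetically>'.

Pot 1: 256 chips, eligible: A, B, C, D
Pot 2: 228 chips, eligible: B, C, D
Pot 3: 110 chips, eligible: C, D

Derivation:
Contributions: A=64, B=140, C=195, D=195
Pot levels (distinct totals of non-folded players): 64, 140, 195
Layer 1-64: 64 each from A, B, C, D = 64*4 = 256 chips; eligible A, B, C, D
Layer 65-140: 76 each from B, C, D = 76*3 = 228 chips; eligible B, C, D
Layer 141-195: 55 each from C, D = 55*2 = 110 chips; eligible C, D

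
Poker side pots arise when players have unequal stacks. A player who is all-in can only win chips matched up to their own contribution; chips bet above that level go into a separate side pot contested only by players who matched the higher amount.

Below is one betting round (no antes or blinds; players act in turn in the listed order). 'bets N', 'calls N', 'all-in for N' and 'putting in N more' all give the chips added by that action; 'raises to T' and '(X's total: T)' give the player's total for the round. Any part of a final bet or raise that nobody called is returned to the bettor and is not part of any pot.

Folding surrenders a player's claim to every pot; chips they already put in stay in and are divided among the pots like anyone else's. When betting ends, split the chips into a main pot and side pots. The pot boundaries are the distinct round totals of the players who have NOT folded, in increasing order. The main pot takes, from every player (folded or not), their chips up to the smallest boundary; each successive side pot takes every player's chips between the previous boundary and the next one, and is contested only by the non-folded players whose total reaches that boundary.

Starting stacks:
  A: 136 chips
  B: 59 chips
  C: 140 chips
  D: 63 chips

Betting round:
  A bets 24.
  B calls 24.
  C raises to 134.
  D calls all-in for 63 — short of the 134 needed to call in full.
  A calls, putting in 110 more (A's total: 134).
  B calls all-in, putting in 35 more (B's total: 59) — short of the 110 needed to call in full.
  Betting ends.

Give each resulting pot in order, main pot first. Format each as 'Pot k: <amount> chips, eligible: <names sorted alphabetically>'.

Contributions: A=134, B=59, C=134, D=63
Pot levels (distinct totals of non-folded players): 59, 63, 134
Layer 1-59: 59 each from A, B, C, D = 59*4 = 236 chips; eligible A, B, C, D
Layer 60-63: 4 each from A, C, D = 4*3 = 12 chips; eligible A, C, D
Layer 64-134: 71 each from A, C = 71*2 = 142 chips; eligible A, C

Pot 1: 236 chips, eligible: A, B, C, D
Pot 2: 12 chips, eligible: A, C, D
Pot 3: 142 chips, eligible: A, C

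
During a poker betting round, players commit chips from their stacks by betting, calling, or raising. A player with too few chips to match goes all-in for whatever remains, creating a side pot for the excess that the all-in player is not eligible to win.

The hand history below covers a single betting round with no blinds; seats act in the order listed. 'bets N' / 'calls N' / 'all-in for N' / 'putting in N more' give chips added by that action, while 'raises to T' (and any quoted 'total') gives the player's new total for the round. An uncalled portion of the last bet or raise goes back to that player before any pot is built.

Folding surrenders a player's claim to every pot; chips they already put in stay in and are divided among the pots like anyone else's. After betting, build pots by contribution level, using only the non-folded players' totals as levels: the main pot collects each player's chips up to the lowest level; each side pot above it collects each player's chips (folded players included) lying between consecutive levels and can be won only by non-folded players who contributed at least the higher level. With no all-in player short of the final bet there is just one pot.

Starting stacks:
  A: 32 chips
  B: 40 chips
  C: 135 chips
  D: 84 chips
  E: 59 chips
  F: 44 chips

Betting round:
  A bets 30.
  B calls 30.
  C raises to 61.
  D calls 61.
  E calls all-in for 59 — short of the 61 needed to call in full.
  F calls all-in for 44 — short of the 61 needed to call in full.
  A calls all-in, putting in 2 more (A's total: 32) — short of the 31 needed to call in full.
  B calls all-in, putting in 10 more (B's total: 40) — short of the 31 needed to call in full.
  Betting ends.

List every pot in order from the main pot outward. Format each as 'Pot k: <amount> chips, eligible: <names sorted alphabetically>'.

Contributions: A=32, B=40, C=61, D=61, E=59, F=44
Pot levels (distinct totals of non-folded players): 32, 40, 44, 59, 61
Layer 1-32: 32 each from A, B, C, D, E, F = 32*6 = 192 chips; eligible A, B, C, D, E, F
Layer 33-40: 8 each from B, C, D, E, F = 8*5 = 40 chips; eligible B, C, D, E, F
Layer 41-44: 4 each from C, D, E, F = 4*4 = 16 chips; eligible C, D, E, F
Layer 45-59: 15 each from C, D, E = 15*3 = 45 chips; eligible C, D, E
Layer 60-61: 2 each from C, D = 2*2 = 4 chips; eligible C, D

Pot 1: 192 chips, eligible: A, B, C, D, E, F
Pot 2: 40 chips, eligible: B, C, D, E, F
Pot 3: 16 chips, eligible: C, D, E, F
Pot 4: 45 chips, eligible: C, D, E
Pot 5: 4 chips, eligible: C, D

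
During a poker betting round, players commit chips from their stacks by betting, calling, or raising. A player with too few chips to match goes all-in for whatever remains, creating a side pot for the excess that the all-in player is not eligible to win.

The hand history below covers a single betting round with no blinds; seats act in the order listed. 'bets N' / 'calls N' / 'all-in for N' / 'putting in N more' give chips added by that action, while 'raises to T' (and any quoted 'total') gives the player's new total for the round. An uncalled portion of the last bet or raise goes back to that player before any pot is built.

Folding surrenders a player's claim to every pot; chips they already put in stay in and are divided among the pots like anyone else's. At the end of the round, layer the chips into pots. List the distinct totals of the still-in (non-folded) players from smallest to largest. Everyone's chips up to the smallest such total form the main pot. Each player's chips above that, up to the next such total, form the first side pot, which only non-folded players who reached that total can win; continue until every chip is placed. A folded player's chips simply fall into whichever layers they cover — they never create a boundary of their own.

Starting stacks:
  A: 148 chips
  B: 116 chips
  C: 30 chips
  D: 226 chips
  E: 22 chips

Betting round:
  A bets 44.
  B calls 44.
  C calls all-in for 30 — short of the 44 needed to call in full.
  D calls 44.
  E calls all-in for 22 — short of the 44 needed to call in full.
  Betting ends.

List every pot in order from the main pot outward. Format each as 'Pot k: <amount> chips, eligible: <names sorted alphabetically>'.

Pot 1: 110 chips, eligible: A, B, C, D, E
Pot 2: 32 chips, eligible: A, B, C, D
Pot 3: 42 chips, eligible: A, B, D

Derivation:
Contributions: A=44, B=44, C=30, D=44, E=22
Pot levels (distinct totals of non-folded players): 22, 30, 44
Layer 1-22: 22 each from A, B, C, D, E = 22*5 = 110 chips; eligible A, B, C, D, E
Layer 23-30: 8 each from A, B, C, D = 8*4 = 32 chips; eligible A, B, C, D
Layer 31-44: 14 each from A, B, D = 14*3 = 42 chips; eligible A, B, D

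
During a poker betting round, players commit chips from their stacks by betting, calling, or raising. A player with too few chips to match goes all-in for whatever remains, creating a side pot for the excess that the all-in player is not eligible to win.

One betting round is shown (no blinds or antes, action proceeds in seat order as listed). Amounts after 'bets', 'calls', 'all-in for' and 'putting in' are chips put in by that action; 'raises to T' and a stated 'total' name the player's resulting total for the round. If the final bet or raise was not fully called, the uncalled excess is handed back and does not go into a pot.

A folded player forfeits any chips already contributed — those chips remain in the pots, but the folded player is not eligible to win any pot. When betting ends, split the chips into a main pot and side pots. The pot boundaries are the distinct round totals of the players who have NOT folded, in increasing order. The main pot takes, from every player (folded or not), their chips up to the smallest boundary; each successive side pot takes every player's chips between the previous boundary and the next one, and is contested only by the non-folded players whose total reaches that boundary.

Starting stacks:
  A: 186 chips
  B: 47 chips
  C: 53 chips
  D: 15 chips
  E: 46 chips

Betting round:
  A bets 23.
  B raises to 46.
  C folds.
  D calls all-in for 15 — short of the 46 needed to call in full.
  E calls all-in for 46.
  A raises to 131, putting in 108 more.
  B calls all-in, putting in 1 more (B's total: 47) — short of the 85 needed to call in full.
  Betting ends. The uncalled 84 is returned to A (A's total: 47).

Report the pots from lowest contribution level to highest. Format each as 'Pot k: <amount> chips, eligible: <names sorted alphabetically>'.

Pot 1: 60 chips, eligible: A, B, D, E
Pot 2: 93 chips, eligible: A, B, E
Pot 3: 2 chips, eligible: A, B

Derivation:
Contributions (after 84 returned to A): A=47, B=47, D=15, E=46
Folded: C
Pot levels (distinct totals of non-folded players): 15, 46, 47
Layer 1-15: 15 each from A, B, D, E = 15*4 = 60 chips; eligible A, B, D, E
Layer 16-46: 31 each from A, B, E = 31*3 = 93 chips; eligible A, B, E
Layer 47-47: 1 each from A, B = 1*2 = 2 chips; eligible A, B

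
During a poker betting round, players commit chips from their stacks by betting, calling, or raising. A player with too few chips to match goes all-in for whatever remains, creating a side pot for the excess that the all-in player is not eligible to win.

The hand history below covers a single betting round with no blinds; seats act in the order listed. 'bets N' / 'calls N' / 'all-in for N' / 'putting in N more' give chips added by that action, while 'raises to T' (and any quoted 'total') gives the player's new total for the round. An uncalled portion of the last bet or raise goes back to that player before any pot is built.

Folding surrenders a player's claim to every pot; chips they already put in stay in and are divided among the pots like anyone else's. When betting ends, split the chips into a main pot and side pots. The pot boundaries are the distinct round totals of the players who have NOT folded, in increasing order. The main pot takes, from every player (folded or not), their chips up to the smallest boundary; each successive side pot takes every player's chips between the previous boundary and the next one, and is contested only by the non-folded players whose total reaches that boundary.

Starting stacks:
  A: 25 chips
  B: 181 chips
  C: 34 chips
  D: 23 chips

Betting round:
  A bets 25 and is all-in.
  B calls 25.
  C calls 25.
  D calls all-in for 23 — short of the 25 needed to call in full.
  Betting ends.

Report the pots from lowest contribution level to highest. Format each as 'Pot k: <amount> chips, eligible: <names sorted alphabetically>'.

Pot 1: 92 chips, eligible: A, B, C, D
Pot 2: 6 chips, eligible: A, B, C

Derivation:
Contributions: A=25, B=25, C=25, D=23
Pot levels (distinct totals of non-folded players): 23, 25
Layer 1-23: 23 each from A, B, C, D = 23*4 = 92 chips; eligible A, B, C, D
Layer 24-25: 2 each from A, B, C = 2*3 = 6 chips; eligible A, B, C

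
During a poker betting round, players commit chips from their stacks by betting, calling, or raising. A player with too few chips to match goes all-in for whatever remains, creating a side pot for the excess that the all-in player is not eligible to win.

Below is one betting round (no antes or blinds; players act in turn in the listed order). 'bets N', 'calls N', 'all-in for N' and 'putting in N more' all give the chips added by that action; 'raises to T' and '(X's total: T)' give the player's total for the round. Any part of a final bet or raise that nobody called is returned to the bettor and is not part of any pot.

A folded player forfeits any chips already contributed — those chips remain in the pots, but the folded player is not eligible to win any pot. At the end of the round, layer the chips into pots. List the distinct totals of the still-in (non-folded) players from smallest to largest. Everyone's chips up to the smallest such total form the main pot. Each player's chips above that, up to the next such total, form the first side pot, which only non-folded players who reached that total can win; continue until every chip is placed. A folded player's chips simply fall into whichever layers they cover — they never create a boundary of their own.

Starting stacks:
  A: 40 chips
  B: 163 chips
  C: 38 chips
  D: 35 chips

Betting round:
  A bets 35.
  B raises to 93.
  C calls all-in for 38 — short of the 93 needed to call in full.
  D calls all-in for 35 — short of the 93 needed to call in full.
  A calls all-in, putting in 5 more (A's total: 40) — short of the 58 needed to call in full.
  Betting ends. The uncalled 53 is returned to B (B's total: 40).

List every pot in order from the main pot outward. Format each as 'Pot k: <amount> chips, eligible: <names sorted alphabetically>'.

Contributions (after 53 returned to B): A=40, B=40, C=38, D=35
Pot levels (distinct totals of non-folded players): 35, 38, 40
Layer 1-35: 35 each from A, B, C, D = 35*4 = 140 chips; eligible A, B, C, D
Layer 36-38: 3 each from A, B, C = 3*3 = 9 chips; eligible A, B, C
Layer 39-40: 2 each from A, B = 2*2 = 4 chips; eligible A, B

Pot 1: 140 chips, eligible: A, B, C, D
Pot 2: 9 chips, eligible: A, B, C
Pot 3: 4 chips, eligible: A, B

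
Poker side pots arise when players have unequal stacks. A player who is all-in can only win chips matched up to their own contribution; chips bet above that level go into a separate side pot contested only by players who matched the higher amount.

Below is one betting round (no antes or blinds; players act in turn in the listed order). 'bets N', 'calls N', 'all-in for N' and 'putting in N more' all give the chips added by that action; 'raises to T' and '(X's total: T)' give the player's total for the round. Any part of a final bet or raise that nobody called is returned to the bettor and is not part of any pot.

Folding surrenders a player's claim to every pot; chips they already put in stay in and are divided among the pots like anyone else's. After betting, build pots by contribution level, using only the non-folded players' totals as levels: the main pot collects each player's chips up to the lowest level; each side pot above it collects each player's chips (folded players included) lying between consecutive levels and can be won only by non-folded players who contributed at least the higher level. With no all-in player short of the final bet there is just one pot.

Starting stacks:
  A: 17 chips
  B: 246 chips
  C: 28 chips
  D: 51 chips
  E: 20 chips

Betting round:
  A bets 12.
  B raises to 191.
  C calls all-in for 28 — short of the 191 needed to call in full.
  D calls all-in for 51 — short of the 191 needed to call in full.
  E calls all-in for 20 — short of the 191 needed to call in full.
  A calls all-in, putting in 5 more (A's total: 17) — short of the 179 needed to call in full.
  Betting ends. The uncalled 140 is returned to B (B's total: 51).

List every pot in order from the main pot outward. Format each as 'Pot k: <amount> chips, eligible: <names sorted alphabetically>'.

Pot 1: 85 chips, eligible: A, B, C, D, E
Pot 2: 12 chips, eligible: B, C, D, E
Pot 3: 24 chips, eligible: B, C, D
Pot 4: 46 chips, eligible: B, D

Derivation:
Contributions (after 140 returned to B): A=17, B=51, C=28, D=51, E=20
Pot levels (distinct totals of non-folded players): 17, 20, 28, 51
Layer 1-17: 17 each from A, B, C, D, E = 17*5 = 85 chips; eligible A, B, C, D, E
Layer 18-20: 3 each from B, C, D, E = 3*4 = 12 chips; eligible B, C, D, E
Layer 21-28: 8 each from B, C, D = 8*3 = 24 chips; eligible B, C, D
Layer 29-51: 23 each from B, D = 23*2 = 46 chips; eligible B, D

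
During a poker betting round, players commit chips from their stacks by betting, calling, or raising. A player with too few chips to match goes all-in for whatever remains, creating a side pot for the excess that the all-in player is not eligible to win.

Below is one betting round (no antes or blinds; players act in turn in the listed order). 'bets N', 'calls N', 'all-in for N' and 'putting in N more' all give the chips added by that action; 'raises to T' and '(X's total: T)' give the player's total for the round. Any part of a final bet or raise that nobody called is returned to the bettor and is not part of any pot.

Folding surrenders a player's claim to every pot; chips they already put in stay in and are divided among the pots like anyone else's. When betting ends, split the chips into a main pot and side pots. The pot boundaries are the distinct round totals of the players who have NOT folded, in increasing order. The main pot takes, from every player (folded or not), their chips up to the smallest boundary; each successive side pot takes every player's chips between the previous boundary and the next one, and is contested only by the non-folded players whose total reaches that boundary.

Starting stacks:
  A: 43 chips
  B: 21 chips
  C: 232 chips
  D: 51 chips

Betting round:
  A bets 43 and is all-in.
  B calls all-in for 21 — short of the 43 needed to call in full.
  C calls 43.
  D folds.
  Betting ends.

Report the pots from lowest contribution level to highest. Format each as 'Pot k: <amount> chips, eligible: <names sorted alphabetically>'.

Pot 1: 63 chips, eligible: A, B, C
Pot 2: 44 chips, eligible: A, C

Derivation:
Contributions: A=43, B=21, C=43
Folded: D
Pot levels (distinct totals of non-folded players): 21, 43
Layer 1-21: 21 each from A, B, C = 21*3 = 63 chips; eligible A, B, C
Layer 22-43: 22 each from A, C = 22*2 = 44 chips; eligible A, C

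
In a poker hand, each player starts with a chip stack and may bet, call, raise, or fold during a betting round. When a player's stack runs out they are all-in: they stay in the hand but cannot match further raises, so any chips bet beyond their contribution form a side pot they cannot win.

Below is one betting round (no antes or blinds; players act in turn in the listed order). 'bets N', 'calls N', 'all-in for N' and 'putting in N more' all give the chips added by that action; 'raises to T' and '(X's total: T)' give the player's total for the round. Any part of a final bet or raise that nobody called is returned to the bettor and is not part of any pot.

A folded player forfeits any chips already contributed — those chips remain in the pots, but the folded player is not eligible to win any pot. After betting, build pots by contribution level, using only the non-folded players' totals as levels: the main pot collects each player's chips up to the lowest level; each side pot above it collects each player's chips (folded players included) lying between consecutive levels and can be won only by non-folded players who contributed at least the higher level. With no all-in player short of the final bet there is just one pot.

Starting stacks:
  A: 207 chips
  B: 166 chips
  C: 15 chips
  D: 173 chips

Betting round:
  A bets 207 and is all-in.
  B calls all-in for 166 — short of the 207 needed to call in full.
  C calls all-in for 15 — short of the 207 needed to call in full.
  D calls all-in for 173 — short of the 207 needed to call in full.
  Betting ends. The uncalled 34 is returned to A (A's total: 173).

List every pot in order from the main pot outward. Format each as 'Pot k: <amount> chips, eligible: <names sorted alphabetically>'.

Pot 1: 60 chips, eligible: A, B, C, D
Pot 2: 453 chips, eligible: A, B, D
Pot 3: 14 chips, eligible: A, D

Derivation:
Contributions (after 34 returned to A): A=173, B=166, C=15, D=173
Pot levels (distinct totals of non-folded players): 15, 166, 173
Layer 1-15: 15 each from A, B, C, D = 15*4 = 60 chips; eligible A, B, C, D
Layer 16-166: 151 each from A, B, D = 151*3 = 453 chips; eligible A, B, D
Layer 167-173: 7 each from A, D = 7*2 = 14 chips; eligible A, D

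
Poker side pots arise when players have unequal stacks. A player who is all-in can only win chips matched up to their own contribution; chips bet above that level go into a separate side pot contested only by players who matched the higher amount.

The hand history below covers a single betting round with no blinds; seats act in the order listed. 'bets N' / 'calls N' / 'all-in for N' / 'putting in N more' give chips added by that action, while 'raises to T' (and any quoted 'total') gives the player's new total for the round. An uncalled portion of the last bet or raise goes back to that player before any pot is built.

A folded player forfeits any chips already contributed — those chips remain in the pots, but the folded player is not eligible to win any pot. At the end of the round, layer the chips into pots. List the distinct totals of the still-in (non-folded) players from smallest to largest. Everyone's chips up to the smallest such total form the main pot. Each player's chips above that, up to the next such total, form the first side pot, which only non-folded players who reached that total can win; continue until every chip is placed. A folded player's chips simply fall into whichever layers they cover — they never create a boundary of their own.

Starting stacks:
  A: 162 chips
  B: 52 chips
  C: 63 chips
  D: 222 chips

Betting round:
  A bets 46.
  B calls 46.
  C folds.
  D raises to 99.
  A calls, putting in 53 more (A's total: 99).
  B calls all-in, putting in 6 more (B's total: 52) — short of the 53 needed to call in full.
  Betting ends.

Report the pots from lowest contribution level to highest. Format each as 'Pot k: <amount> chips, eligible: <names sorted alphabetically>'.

Contributions: A=99, B=52, D=99
Folded: C
Pot levels (distinct totals of non-folded players): 52, 99
Layer 1-52: 52 each from A, B, D = 52*3 = 156 chips; eligible A, B, D
Layer 53-99: 47 each from A, D = 47*2 = 94 chips; eligible A, D

Pot 1: 156 chips, eligible: A, B, D
Pot 2: 94 chips, eligible: A, D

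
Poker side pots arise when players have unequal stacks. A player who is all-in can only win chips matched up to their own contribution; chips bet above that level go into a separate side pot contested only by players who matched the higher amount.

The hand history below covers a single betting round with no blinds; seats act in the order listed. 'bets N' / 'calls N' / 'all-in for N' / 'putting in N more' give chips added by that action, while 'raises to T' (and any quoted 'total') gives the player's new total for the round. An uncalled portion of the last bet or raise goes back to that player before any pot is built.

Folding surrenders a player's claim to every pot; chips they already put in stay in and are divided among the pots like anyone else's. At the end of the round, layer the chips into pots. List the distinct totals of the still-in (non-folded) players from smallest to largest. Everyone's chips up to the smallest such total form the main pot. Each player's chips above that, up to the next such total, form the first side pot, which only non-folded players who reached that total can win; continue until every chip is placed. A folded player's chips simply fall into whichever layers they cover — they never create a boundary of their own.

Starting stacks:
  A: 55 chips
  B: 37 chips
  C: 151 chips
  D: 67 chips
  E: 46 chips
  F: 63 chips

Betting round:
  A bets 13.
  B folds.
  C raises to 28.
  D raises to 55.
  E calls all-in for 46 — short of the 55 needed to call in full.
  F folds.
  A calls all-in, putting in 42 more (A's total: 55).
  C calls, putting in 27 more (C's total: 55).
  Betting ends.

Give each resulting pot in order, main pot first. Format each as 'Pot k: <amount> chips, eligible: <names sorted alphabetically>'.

Pot 1: 184 chips, eligible: A, C, D, E
Pot 2: 27 chips, eligible: A, C, D

Derivation:
Contributions: A=55, C=55, D=55, E=46
Folded: B, F
Pot levels (distinct totals of non-folded players): 46, 55
Layer 1-46: 46 each from A, C, D, E = 46*4 = 184 chips; eligible A, C, D, E
Layer 47-55: 9 each from A, C, D = 9*3 = 27 chips; eligible A, C, D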